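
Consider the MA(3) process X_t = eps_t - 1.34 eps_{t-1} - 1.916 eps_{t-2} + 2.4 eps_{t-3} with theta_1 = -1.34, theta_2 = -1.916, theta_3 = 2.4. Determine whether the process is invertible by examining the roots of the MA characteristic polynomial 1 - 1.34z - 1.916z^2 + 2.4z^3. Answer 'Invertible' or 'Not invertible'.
\text{Not invertible}

The MA(q) characteristic polynomial is P(z) = 1 - 1.34z - 1.916z^2 + 2.4z^3.
Invertibility requires all roots to lie outside the unit circle, i.e. |z| > 1 for every root.
Degree 3: look for a simple real root z0 first, then factor out (1 - z/z0) and solve the remaining quadratic.
Testing z0 = 0.625: P(0.625) = 1 + (-1.34)(0.625) + (-1.916)(0.625)^2 + (2.4)(0.625)^3
  = 1 + (-0.8375) + (-0.748437) + (0.585938) = 0.  So z_0 = 0.625 is a root, |z_0| = 0.625.
Divide out the factor (1 - 1.6 z) = (1 - z/z0) (since 1/z0 = 1.6):
  P(z) = (1 - 1.6 z)(1 + (0.26) z + (-1.5) z^2)
  [check: z-coef 0.26 - (1.6) = -1.34; z^2-coef -1.5 - (1.6)(0.26) = -1.916; z^3-coef -(1.6)(-1.5) = 2.4.]
Remaining roots from the quadratic factor 1 + (0.26) z + (-1.5) z^2:
  Set 1 + (0.26) z + (-1.5) z^2 = 0, i.e. a z^2 + b z + c = 0 with a = -1.5, b = 0.26, c = 1.
  Discriminant D = b^2 - 4ac = (0.26)^2 - 4*(-1.5)*1 = 0.0676 - (-6) = 6.0676.
  D >= 0, so the roots are real: z = (-b +/- sqrt(D)) / (2a) = (-0.26 +/- 2.46325) / (-3).
    z_1 = (-0.26 + 2.46325) / (-3) = -0.7344,   |z_1| = 0.7344.
    z_2 = (-0.26 - 2.46325) / (-3) = 0.9077,   |z_2| = 0.9077.
Moduli of all roots: 0.6250, 0.7344, 0.9077.
All moduli strictly greater than 1? No.
Verdict: Not invertible.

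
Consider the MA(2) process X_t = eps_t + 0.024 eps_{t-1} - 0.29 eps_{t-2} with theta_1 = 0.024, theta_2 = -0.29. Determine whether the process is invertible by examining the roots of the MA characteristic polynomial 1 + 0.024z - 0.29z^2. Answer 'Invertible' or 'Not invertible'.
\text{Invertible}

The MA(q) characteristic polynomial is P(z) = 1 + 0.024z - 0.29z^2.
Invertibility requires all roots to lie outside the unit circle, i.e. |z| > 1 for every root.
Set 1 + (0.024) z + (-0.29) z^2 = 0, i.e. a z^2 + b z + c = 0 with a = -0.29, b = 0.024, c = 1.
Discriminant D = b^2 - 4ac = (0.024)^2 - 4*(-0.29)*1 = 0.000576 - (-1.16) = 1.160576.
D >= 0, so the roots are real: z = (-b +/- sqrt(D)) / (2a) = (-0.024 +/- 1.0773) / (-0.58).
  z_1 = (-0.024 + 1.0773) / (-0.58) = -1.816,   |z_1| = 1.816.
  z_2 = (-0.024 - 1.0773) / (-0.58) = 1.8988,   |z_2| = 1.8988.
Moduli of all roots: 1.8160, 1.8988.
All moduli strictly greater than 1? Yes.
Verdict: Invertible.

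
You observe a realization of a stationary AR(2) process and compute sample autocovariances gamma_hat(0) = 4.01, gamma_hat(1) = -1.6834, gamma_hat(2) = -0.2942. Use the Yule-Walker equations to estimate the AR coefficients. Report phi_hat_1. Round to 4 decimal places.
\hat\phi_{1} = -0.5470

The Yule-Walker equations for an AR(p) process read, in matrix form,
  Gamma_p phi = r_p,   with   (Gamma_p)_{ij} = gamma(|i - j|),
                       (r_p)_i = gamma(i),   i,j = 1..p.
Substitute the sample gammas (Toeplitz matrix and right-hand side of size 2):
  Gamma_p = [[4.01, -1.6834], [-1.6834, 4.01]]
  r_p     = [-1.6834, -0.2942]
Written out:
  4.01 phi_1 - 1.6834 phi_2 = -1.6834
  -1.6834 phi_1 + 4.01 phi_2 = -0.2942
Solve by Cramer's rule:
  det = gamma(0)^2 - gamma(1)^2 = (4.01)^2 - (-1.6834)^2 = 16.0801 - 2.83383556 = 13.24626444
  phi_hat_1 = [gamma(1) gamma(0) - gamma(1) gamma(2)] / det = [(-1.6834)(4.01) - (-1.6834)(-0.2942)] / 13.24626444 = -7.24569028 / 13.24626444 = -0.547
  phi_hat_2 = [gamma(0) gamma(2) - gamma(1)^2] / det = [(4.01)(-0.2942) - (-1.6834)^2] / 13.24626444 = -4.01357756 / 13.24626444 = -0.303
So phi_hat = [-0.5470, -0.3030].
Therefore phi_hat_1 = -0.5470.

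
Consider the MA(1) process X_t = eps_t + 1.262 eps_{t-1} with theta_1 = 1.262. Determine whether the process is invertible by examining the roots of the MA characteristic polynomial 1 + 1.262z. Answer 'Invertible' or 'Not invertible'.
\text{Not invertible}

The MA(q) characteristic polynomial is P(z) = 1 + 1.262z.
Invertibility requires all roots to lie outside the unit circle, i.e. |z| > 1 for every root.
This is linear in z: 1 + (1.262) z = 0  =>  z = -1/(1.262) = -0.792393,  |z| = 0.792393.
Moduli of all roots: 0.7924.
All moduli strictly greater than 1? No.
Verdict: Not invertible.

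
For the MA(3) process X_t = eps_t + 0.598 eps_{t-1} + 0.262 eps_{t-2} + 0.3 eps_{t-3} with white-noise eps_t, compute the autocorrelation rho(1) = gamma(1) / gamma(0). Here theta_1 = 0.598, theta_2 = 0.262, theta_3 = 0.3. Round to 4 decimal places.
\rho(1) = 0.5496

For an MA(q) process with theta_0 = 1, the autocovariance is
  gamma(k) = sigma^2 * sum_{i=0..q-k} theta_i * theta_{i+k},
and rho(k) = gamma(k) / gamma(0). Sigma^2 cancels.
  numerator   = (1)*(0.598) + (0.598)*(0.262) + (0.262)*(0.3) = 0.833276.
  denominator = (1)^2 + (0.598)^2 + (0.262)^2 + (0.3)^2 = 1.516248.
  rho(1) = 0.833276 / 1.516248 = 0.5496.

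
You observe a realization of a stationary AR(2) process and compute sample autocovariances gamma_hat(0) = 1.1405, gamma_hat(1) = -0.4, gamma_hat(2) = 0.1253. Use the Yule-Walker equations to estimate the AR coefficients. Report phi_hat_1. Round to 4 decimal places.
\hat\phi_{1} = -0.3560

The Yule-Walker equations for an AR(p) process read, in matrix form,
  Gamma_p phi = r_p,   with   (Gamma_p)_{ij} = gamma(|i - j|),
                       (r_p)_i = gamma(i),   i,j = 1..p.
Substitute the sample gammas (Toeplitz matrix and right-hand side of size 2):
  Gamma_p = [[1.1405, -0.4], [-0.4, 1.1405]]
  r_p     = [-0.4, 0.1253]
Written out:
  1.1405 phi_1 - 0.4 phi_2 = -0.4
  -0.4 phi_1 + 1.1405 phi_2 = 0.1253
Solve by Cramer's rule:
  det = gamma(0)^2 - gamma(1)^2 = (1.1405)^2 - (-0.4)^2 = 1.30074025 - 0.16 = 1.14074025
  phi_hat_1 = [gamma(1) gamma(0) - gamma(1) gamma(2)] / det = [(-0.4)(1.1405) - (-0.4)(0.1253)] / 1.14074025 = -0.40608 / 1.14074025 = -0.356
  phi_hat_2 = [gamma(0) gamma(2) - gamma(1)^2] / det = [(1.1405)(0.1253) - (-0.4)^2] / 1.14074025 = -0.01709535 / 1.14074025 = -0.015
So phi_hat = [-0.3560, -0.0150].
Therefore phi_hat_1 = -0.3560.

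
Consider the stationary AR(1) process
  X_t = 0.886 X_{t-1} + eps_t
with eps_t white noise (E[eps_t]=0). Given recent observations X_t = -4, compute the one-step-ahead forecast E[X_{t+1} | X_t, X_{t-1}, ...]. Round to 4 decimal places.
E[X_{t+1} \mid \mathcal F_t] = -3.5440

For an AR(p) model X_t = c + sum_i phi_i X_{t-i} + eps_t, the
one-step-ahead conditional mean is
  E[X_{t+1} | X_t, ...] = c + sum_i phi_i X_{t+1-i}.
Substitute known values:
  E[X_{t+1} | ...] = (0.886) * (-4)
                   = -3.5440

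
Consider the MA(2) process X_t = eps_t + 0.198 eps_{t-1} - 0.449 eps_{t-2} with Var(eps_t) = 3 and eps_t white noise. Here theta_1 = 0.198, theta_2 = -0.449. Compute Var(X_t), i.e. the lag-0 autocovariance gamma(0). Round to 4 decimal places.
\gamma(0) = 3.7224

For an MA(q) process X_t = eps_t + sum_i theta_i eps_{t-i} with
Var(eps_t) = sigma^2, the variance is
  gamma(0) = sigma^2 * (1 + sum_i theta_i^2).
  sum_i theta_i^2 = (0.198)^2 + (-0.449)^2 = 0.039204 + 0.201601 = 0.240805.
  gamma(0) = 3 * (1 + 0.240805) = 3 * 1.240805 = 3.722415, which rounds to 3.7224.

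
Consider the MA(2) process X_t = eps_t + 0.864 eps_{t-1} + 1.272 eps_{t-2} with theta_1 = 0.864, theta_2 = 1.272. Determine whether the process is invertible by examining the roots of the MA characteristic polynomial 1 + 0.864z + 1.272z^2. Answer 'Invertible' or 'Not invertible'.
\text{Not invertible}

The MA(q) characteristic polynomial is P(z) = 1 + 0.864z + 1.272z^2.
Invertibility requires all roots to lie outside the unit circle, i.e. |z| > 1 for every root.
Set 1 + (0.864) z + (1.272) z^2 = 0, i.e. a z^2 + b z + c = 0 with a = 1.272, b = 0.864, c = 1.
Discriminant D = b^2 - 4ac = (0.864)^2 - 4*(1.272)*1 = 0.746496 - (5.088) = -4.341504.
D < 0, so the roots are the complex-conjugate pair z = (-b +/- i sqrt(-D)) / (2a) = -0.3396 +/- 0.819i.
For a conjugate pair |z|^2 = z * conj(z) = (product of roots) = c/a = 1/(1.272) = 0.786164, so |z| = sqrt(0.786164) = 0.8867 for both roots.
Moduli of all roots: 0.8867, 0.8867.
All moduli strictly greater than 1? No.
Verdict: Not invertible.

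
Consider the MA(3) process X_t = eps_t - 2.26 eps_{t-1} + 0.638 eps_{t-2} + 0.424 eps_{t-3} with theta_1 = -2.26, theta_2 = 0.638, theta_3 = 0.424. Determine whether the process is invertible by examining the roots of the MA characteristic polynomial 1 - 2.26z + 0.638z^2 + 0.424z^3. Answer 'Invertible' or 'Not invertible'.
\text{Not invertible}

The MA(q) characteristic polynomial is P(z) = 1 - 2.26z + 0.638z^2 + 0.424z^3.
Invertibility requires all roots to lie outside the unit circle, i.e. |z| > 1 for every root.
Degree 3: look for a simple real root z0 first, then factor out (1 - z/z0) and solve the remaining quadratic.
Testing z0 = 1.25: P(1.25) = 1 + (-2.26)(1.25) + (0.638)(1.25)^2 + (0.424)(1.25)^3
  = 1 + (-2.825) + (0.996875) + (0.828125) = 0.  So z_0 = 1.25 is a root, |z_0| = 1.25.
Divide out the factor (1 - 0.8 z) = (1 - z/z0) (since 1/z0 = 0.8):
  P(z) = (1 - 0.8 z)(1 + (-1.46) z + (-0.53) z^2)
  [check: z-coef -1.46 - (0.8) = -2.26; z^2-coef -0.53 - (0.8)(-1.46) = 0.638; z^3-coef -(0.8)(-0.53) = 0.424.]
Remaining roots from the quadratic factor 1 + (-1.46) z + (-0.53) z^2:
  Set 1 + (-1.46) z + (-0.53) z^2 = 0, i.e. a z^2 + b z + c = 0 with a = -0.53, b = -1.46, c = 1.
  Discriminant D = b^2 - 4ac = (-1.46)^2 - 4*(-0.53)*1 = 2.1316 - (-2.12) = 4.2516.
  D >= 0, so the roots are real: z = (-b +/- sqrt(D)) / (2a) = (1.46 +/- 2.061941) / (-1.06).
    z_1 = (1.46 + 2.061941) / (-1.06) = -3.3226,   |z_1| = 3.3226.
    z_2 = (1.46 - 2.061941) / (-1.06) = 0.5679,   |z_2| = 0.5679.
Moduli of all roots: 1.2500, 3.3226, 0.5679.
All moduli strictly greater than 1? No.
Verdict: Not invertible.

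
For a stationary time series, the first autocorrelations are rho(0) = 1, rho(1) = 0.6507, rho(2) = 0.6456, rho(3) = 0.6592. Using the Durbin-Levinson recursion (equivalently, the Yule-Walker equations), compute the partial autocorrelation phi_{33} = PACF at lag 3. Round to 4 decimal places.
\phi_{33} = 0.3060

The PACF at lag k is phi_{kk}, the last component of the solution
to the Yule-Walker system G_k phi = r_k where
  (G_k)_{ij} = rho(|i - j|), (r_k)_i = rho(i), i,j = 1..k.
Equivalently, Durbin-Levinson gives phi_{kk} iteratively:
  phi_{11} = rho(1)
  phi_{kk} = [rho(k) - sum_{j=1..k-1} phi_{k-1,j} rho(k-j)]
            / [1 - sum_{j=1..k-1} phi_{k-1,j} rho(j)],
  phi_{k,j} = phi_{k-1,j} - phi_{kk} phi_{k-1,k-j},  j = 1..k-1.
Step k = 1:
  phi_11 = rho(1) = 0.6507.
Step k = 2:
  phi_22 = [rho(2) - phi_11 rho(1)] / [1 - phi_11 rho(1)] = [0.6456 - (0.6507)(0.6507)] / [1 - (0.6507)(0.6507)]
         = 0.22218951 / 0.57658951 = 0.385351.
  Update: phi_21 = phi_11 - phi_22 phi_11 = 0.6507 - (0.385351)(0.6507) = 0.399952.
Step k = 3:
  phi_33 = [rho(3) - phi_21 rho(2) - phi_22 rho(1)] / [1 - phi_21 rho(1) - phi_22 rho(2)]
    numerator   = 0.6592 - (0.399952)(0.6456) - (0.385351)(0.6507) = 0.15024296
    denominator = 1 - (0.399952)(0.6507) - (0.385351)(0.6456) = 0.4909685
  phi_33 = 0.15024296 / 0.4909685 = 0.306.
Therefore phi_{33} = 0.3060.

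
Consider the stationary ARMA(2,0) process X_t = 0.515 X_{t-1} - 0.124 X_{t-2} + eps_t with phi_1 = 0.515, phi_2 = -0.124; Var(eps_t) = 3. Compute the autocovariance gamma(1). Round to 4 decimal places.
\gamma(1) = 1.7670

Multiply the model equation by X_{t-k} and take expectations. With theta_0 = psi_0 = 1 and psi_j the MA(infinity) weights, this gives
  gamma(k) - sum_i phi_i gamma(k-i) = c_k,
  c_k = sigma^2 * sum_{j=k..q} theta_j psi_{j-k}   (c_k = 0 for k > q),
using gamma(-m) = gamma(m).
Pure AR (q = 0): c_0 = sigma^2 = 3, c_k = 0 for k >= 1.
Equations for k = 0, 1, 2 (AR order 2, c_2 = 0):
  (E0) gamma(0) = phi_1 gamma(1) + phi_2 gamma(2) + c_0
  (E1) gamma(1) = phi_1 gamma(0) + phi_2 gamma(1) + c_1
  (E2) gamma(2) = phi_1 gamma(1) + phi_2 gamma(0)
From (E1): gamma(1) = A gamma(0) + B with
  A = phi_1 / (1 - phi_2) = 0.515 / 1.124 = 0.458185,   B = c_1 / (1 - phi_2) = 0 / 1.124 = 0.
Insert (E2) into (E0): gamma(0) (1 - phi_2^2) = phi_1 (1 + phi_2) gamma(1) + c_0.
  phi_1 (1 + phi_2) = (0.515)(0.876) = 0.45114,   1 - phi_2^2 = 0.984624.
Replace gamma(1) by A gamma(0) + B and collect gamma(0):
  gamma(0) [0.984624 - (0.45114)(0.458185)] = c_0 = 3
  gamma(0) * 0.777918 = 3
  gamma(0) = 3 / 0.777918 = 3.856446.
  gamma(1) = A gamma(0) = (0.458185)(3.856446) = 1.766966.
Therefore gamma(1) = 1.7670 (to 4 decimal places).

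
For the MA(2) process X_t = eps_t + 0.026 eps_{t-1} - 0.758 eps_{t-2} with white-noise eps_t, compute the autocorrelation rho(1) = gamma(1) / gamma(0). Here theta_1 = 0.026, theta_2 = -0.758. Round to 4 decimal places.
\rho(1) = 0.0040

For an MA(q) process with theta_0 = 1, the autocovariance is
  gamma(k) = sigma^2 * sum_{i=0..q-k} theta_i * theta_{i+k},
and rho(k) = gamma(k) / gamma(0). Sigma^2 cancels.
  numerator   = (1)*(0.026) + (0.026)*(-0.758) = 0.006292.
  denominator = (1)^2 + (0.026)^2 + (-0.758)^2 = 1.57524.
  rho(1) = 0.006292 / 1.57524 = 0.0040.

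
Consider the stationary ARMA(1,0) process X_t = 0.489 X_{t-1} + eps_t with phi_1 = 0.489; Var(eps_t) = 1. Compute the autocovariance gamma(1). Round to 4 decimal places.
\gamma(1) = 0.6427

Multiply the model equation by X_{t-k} and take expectations. With theta_0 = psi_0 = 1 and psi_j the MA(infinity) weights, this gives
  gamma(k) - sum_i phi_i gamma(k-i) = c_k,
  c_k = sigma^2 * sum_{j=k..q} theta_j psi_{j-k}   (c_k = 0 for k > q),
using gamma(-m) = gamma(m).
Pure AR (q = 0): c_0 = sigma^2 = 1, c_k = 0 for k >= 1.
Equations for k = 0 and k = 1 (AR order 1):
  gamma(0) = phi_1 gamma(1) + c_0
  gamma(1) = phi_1 gamma(0) + c_1
Substituting the second into the first: gamma(0) (1 - phi_1^2) = c_0 + phi_1 c_1, so
  gamma(0) = c_0 / (1 - phi_1^2) = 1 / (1 - (0.489)^2) = 1 / 0.760879 = 1.314269.
  gamma(1) = phi_1 gamma(0) = (0.489)(1.314269) = 0.642678.
Therefore gamma(1) = 0.6427 (to 4 decimal places).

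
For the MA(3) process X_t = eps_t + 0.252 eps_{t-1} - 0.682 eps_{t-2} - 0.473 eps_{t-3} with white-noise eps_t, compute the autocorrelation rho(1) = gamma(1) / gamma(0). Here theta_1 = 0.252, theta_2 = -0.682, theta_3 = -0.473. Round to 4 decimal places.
\rho(1) = 0.2298

For an MA(q) process with theta_0 = 1, the autocovariance is
  gamma(k) = sigma^2 * sum_{i=0..q-k} theta_i * theta_{i+k},
and rho(k) = gamma(k) / gamma(0). Sigma^2 cancels.
  numerator   = (1)*(0.252) + (0.252)*(-0.682) + (-0.682)*(-0.473) = 0.402722.
  denominator = (1)^2 + (0.252)^2 + (-0.682)^2 + (-0.473)^2 = 1.752357.
  rho(1) = 0.402722 / 1.752357 = 0.2298.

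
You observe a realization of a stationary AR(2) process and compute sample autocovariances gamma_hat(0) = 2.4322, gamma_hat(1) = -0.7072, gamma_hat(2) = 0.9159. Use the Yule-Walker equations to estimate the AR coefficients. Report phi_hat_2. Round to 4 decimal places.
\hat\phi_{2} = 0.3190

The Yule-Walker equations for an AR(p) process read, in matrix form,
  Gamma_p phi = r_p,   with   (Gamma_p)_{ij} = gamma(|i - j|),
                       (r_p)_i = gamma(i),   i,j = 1..p.
Substitute the sample gammas (Toeplitz matrix and right-hand side of size 2):
  Gamma_p = [[2.4322, -0.7072], [-0.7072, 2.4322]]
  r_p     = [-0.7072, 0.9159]
Written out:
  2.4322 phi_1 - 0.7072 phi_2 = -0.7072
  -0.7072 phi_1 + 2.4322 phi_2 = 0.9159
Solve by Cramer's rule:
  det = gamma(0)^2 - gamma(1)^2 = (2.4322)^2 - (-0.7072)^2 = 5.91559684 - 0.50013184 = 5.415465
  phi_hat_1 = [gamma(1) gamma(0) - gamma(1) gamma(2)] / det = [(-0.7072)(2.4322) - (-0.7072)(0.9159)] / 5.415465 = -1.07232736 / 5.415465 = -0.198
  phi_hat_2 = [gamma(0) gamma(2) - gamma(1)^2] / det = [(2.4322)(0.9159) - (-0.7072)^2] / 5.415465 = 1.72752014 / 5.415465 = 0.319
So phi_hat = [-0.1980, 0.3190].
Therefore phi_hat_2 = 0.3190.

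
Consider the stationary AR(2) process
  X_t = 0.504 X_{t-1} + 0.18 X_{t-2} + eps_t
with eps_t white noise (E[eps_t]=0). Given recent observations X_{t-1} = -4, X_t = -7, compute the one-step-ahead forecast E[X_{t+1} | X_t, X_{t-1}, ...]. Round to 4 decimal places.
E[X_{t+1} \mid \mathcal F_t] = -4.2480

For an AR(p) model X_t = c + sum_i phi_i X_{t-i} + eps_t, the
one-step-ahead conditional mean is
  E[X_{t+1} | X_t, ...] = c + sum_i phi_i X_{t+1-i}.
Substitute known values:
  E[X_{t+1} | ...] = (0.504) * (-7) + (0.18) * (-4)
                   = -4.2480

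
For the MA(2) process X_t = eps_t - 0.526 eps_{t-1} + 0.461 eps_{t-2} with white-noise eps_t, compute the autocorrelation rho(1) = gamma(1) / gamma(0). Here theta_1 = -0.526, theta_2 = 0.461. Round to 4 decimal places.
\rho(1) = -0.5160

For an MA(q) process with theta_0 = 1, the autocovariance is
  gamma(k) = sigma^2 * sum_{i=0..q-k} theta_i * theta_{i+k},
and rho(k) = gamma(k) / gamma(0). Sigma^2 cancels.
  numerator   = (1)*(-0.526) + (-0.526)*(0.461) = -0.768486.
  denominator = (1)^2 + (-0.526)^2 + (0.461)^2 = 1.489197.
  rho(1) = -0.768486 / 1.489197 = -0.5160.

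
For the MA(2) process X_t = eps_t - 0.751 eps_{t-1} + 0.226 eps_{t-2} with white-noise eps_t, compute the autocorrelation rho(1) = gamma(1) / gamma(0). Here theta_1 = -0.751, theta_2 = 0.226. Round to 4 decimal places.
\rho(1) = -0.5701

For an MA(q) process with theta_0 = 1, the autocovariance is
  gamma(k) = sigma^2 * sum_{i=0..q-k} theta_i * theta_{i+k},
and rho(k) = gamma(k) / gamma(0). Sigma^2 cancels.
  numerator   = (1)*(-0.751) + (-0.751)*(0.226) = -0.920726.
  denominator = (1)^2 + (-0.751)^2 + (0.226)^2 = 1.615077.
  rho(1) = -0.920726 / 1.615077 = -0.5701.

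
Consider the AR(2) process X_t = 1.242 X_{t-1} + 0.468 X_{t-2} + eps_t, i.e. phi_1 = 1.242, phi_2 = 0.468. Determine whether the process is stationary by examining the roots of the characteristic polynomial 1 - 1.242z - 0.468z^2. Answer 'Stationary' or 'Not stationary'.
\text{Not stationary}

The AR(p) characteristic polynomial is P(z) = 1 - 1.242z - 0.468z^2.
Stationarity requires all roots to lie outside the unit circle, i.e. |z| > 1 for every root.
Set 1 + (-1.242) z + (-0.468) z^2 = 0, i.e. a z^2 + b z + c = 0 with a = -0.468, b = -1.242, c = 1.
Discriminant D = b^2 - 4ac = (-1.242)^2 - 4*(-0.468)*1 = 1.542564 - (-1.872) = 3.414564.
D >= 0, so the roots are real: z = (-b +/- sqrt(D)) / (2a) = (1.242 +/- 1.847854) / (-0.936).
  z_1 = (1.242 + 1.847854) / (-0.936) = -3.3011,   |z_1| = 3.3011.
  z_2 = (1.242 - 1.847854) / (-0.936) = 0.6473,   |z_2| = 0.6473.
Moduli of all roots: 3.3011, 0.6473.
All moduli strictly greater than 1? No.
Verdict: Not stationary.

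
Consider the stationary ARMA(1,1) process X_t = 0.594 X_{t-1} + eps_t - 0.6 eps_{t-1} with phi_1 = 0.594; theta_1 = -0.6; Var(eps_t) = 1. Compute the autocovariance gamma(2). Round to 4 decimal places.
\gamma(2) = -0.0035

Multiply the model equation by X_{t-k} and take expectations. With theta_0 = psi_0 = 1 and psi_j the MA(infinity) weights, this gives
  gamma(k) - sum_i phi_i gamma(k-i) = c_k,
  c_k = sigma^2 * sum_{j=k..q} theta_j psi_{j-k}   (c_k = 0 for k > q),
using gamma(-m) = gamma(m).
psi-weights needed (psi_j = theta_j + sum_i phi_i psi_{j-i}):
  psi_1 = theta_1 + phi_1 = -0.6 + (0.594) = -0.006
Right-hand sides:
  c_0 = sigma^2 (1 + theta_1 psi_1) = 1 * (1 + (-0.6)(-0.006)) = 1 * 1.0036 = 1.0036
  c_1 = sigma^2 theta_1 = 1 * (-0.6) = -0.6
  c_2 = 0
Equations for k = 0 and k = 1 (AR order 1):
  gamma(0) = phi_1 gamma(1) + c_0
  gamma(1) = phi_1 gamma(0) + c_1
Substituting the second into the first: gamma(0) (1 - phi_1^2) = c_0 + phi_1 c_1, so
  gamma(0) = (c_0 + phi_1 c_1) / (1 - phi_1^2) = (1.0036 + (0.594)(-0.6)) / (1 - (0.594)^2) = 0.6472 / 0.647164 = 1.000056.
  gamma(1) = phi_1 gamma(0) + c_1 = (0.594)(1.000056) + (-0.6) = -0.005967.
For k = 2 (> q): gamma(2) = phi_1 gamma(1) = (0.594)(-0.005967) = -0.003544.
Therefore gamma(2) = -0.0035 (to 4 decimal places).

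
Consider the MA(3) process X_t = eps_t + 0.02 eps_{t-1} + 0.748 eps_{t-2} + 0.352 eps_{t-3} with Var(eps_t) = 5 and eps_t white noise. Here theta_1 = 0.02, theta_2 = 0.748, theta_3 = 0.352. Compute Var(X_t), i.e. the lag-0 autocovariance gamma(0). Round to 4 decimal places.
\gamma(0) = 8.4190

For an MA(q) process X_t = eps_t + sum_i theta_i eps_{t-i} with
Var(eps_t) = sigma^2, the variance is
  gamma(0) = sigma^2 * (1 + sum_i theta_i^2).
  sum_i theta_i^2 = (0.02)^2 + (0.748)^2 + (0.352)^2 = 0.0004 + 0.559504 + 0.123904 = 0.683808.
  gamma(0) = 5 * (1 + 0.683808) = 5 * 1.683808 = 8.41904, which rounds to 8.4190.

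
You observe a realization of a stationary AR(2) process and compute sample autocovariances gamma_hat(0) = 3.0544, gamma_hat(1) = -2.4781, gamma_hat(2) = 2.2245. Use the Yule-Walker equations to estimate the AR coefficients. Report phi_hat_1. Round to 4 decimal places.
\hat\phi_{1} = -0.6450

The Yule-Walker equations for an AR(p) process read, in matrix form,
  Gamma_p phi = r_p,   with   (Gamma_p)_{ij} = gamma(|i - j|),
                       (r_p)_i = gamma(i),   i,j = 1..p.
Substitute the sample gammas (Toeplitz matrix and right-hand side of size 2):
  Gamma_p = [[3.0544, -2.4781], [-2.4781, 3.0544]]
  r_p     = [-2.4781, 2.2245]
Written out:
  3.0544 phi_1 - 2.4781 phi_2 = -2.4781
  -2.4781 phi_1 + 3.0544 phi_2 = 2.2245
Solve by Cramer's rule:
  det = gamma(0)^2 - gamma(1)^2 = (3.0544)^2 - (-2.4781)^2 = 9.32935936 - 6.14097961 = 3.18837975
  phi_hat_1 = [gamma(1) gamma(0) - gamma(1) gamma(2)] / det = [(-2.4781)(3.0544) - (-2.4781)(2.2245)] / 3.18837975 = -2.05657519 / 3.18837975 = -0.645
  phi_hat_2 = [gamma(0) gamma(2) - gamma(1)^2] / det = [(3.0544)(2.2245) - (-2.4781)^2] / 3.18837975 = 0.65353319 / 3.18837975 = 0.205
So phi_hat = [-0.6450, 0.2050].
Therefore phi_hat_1 = -0.6450.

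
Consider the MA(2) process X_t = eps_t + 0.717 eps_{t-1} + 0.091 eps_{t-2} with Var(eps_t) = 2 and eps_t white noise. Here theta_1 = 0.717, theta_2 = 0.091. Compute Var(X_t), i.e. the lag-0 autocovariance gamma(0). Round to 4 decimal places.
\gamma(0) = 3.0447

For an MA(q) process X_t = eps_t + sum_i theta_i eps_{t-i} with
Var(eps_t) = sigma^2, the variance is
  gamma(0) = sigma^2 * (1 + sum_i theta_i^2).
  sum_i theta_i^2 = (0.717)^2 + (0.091)^2 = 0.514089 + 0.008281 = 0.52237.
  gamma(0) = 2 * (1 + 0.52237) = 2 * 1.52237 = 3.04474, which rounds to 3.0447.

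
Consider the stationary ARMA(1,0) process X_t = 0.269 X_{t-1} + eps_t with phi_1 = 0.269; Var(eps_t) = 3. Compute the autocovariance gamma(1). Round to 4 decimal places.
\gamma(1) = 0.8700

Multiply the model equation by X_{t-k} and take expectations. With theta_0 = psi_0 = 1 and psi_j the MA(infinity) weights, this gives
  gamma(k) - sum_i phi_i gamma(k-i) = c_k,
  c_k = sigma^2 * sum_{j=k..q} theta_j psi_{j-k}   (c_k = 0 for k > q),
using gamma(-m) = gamma(m).
Pure AR (q = 0): c_0 = sigma^2 = 3, c_k = 0 for k >= 1.
Equations for k = 0 and k = 1 (AR order 1):
  gamma(0) = phi_1 gamma(1) + c_0
  gamma(1) = phi_1 gamma(0) + c_1
Substituting the second into the first: gamma(0) (1 - phi_1^2) = c_0 + phi_1 c_1, so
  gamma(0) = c_0 / (1 - phi_1^2) = 3 / (1 - (0.269)^2) = 3 / 0.927639 = 3.234017.
  gamma(1) = phi_1 gamma(0) = (0.269)(3.234017) = 0.86995.
Therefore gamma(1) = 0.8700 (to 4 decimal places).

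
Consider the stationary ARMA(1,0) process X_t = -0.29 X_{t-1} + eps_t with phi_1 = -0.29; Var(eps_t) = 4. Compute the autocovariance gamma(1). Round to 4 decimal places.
\gamma(1) = -1.2665

Multiply the model equation by X_{t-k} and take expectations. With theta_0 = psi_0 = 1 and psi_j the MA(infinity) weights, this gives
  gamma(k) - sum_i phi_i gamma(k-i) = c_k,
  c_k = sigma^2 * sum_{j=k..q} theta_j psi_{j-k}   (c_k = 0 for k > q),
using gamma(-m) = gamma(m).
Pure AR (q = 0): c_0 = sigma^2 = 4, c_k = 0 for k >= 1.
Equations for k = 0 and k = 1 (AR order 1):
  gamma(0) = phi_1 gamma(1) + c_0
  gamma(1) = phi_1 gamma(0) + c_1
Substituting the second into the first: gamma(0) (1 - phi_1^2) = c_0 + phi_1 c_1, so
  gamma(0) = c_0 / (1 - phi_1^2) = 4 / (1 - (-0.29)^2) = 4 / 0.9159 = 4.367289.
  gamma(1) = phi_1 gamma(0) = (-0.29)(4.367289) = -1.266514.
Therefore gamma(1) = -1.2665 (to 4 decimal places).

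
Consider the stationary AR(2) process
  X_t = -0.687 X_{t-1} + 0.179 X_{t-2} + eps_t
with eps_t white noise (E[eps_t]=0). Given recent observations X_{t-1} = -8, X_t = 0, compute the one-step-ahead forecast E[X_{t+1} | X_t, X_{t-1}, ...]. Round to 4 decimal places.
E[X_{t+1} \mid \mathcal F_t] = -1.4320

For an AR(p) model X_t = c + sum_i phi_i X_{t-i} + eps_t, the
one-step-ahead conditional mean is
  E[X_{t+1} | X_t, ...] = c + sum_i phi_i X_{t+1-i}.
Substitute known values:
  E[X_{t+1} | ...] = (-0.687) * (0) + (0.179) * (-8)
                   = -1.4320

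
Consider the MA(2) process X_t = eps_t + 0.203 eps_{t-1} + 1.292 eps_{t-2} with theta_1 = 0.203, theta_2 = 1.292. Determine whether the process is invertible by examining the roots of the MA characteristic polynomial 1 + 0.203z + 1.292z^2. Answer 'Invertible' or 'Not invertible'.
\text{Not invertible}

The MA(q) characteristic polynomial is P(z) = 1 + 0.203z + 1.292z^2.
Invertibility requires all roots to lie outside the unit circle, i.e. |z| > 1 for every root.
Set 1 + (0.203) z + (1.292) z^2 = 0, i.e. a z^2 + b z + c = 0 with a = 1.292, b = 0.203, c = 1.
Discriminant D = b^2 - 4ac = (0.203)^2 - 4*(1.292)*1 = 0.041209 - (5.168) = -5.126791.
D < 0, so the roots are the complex-conjugate pair z = (-b +/- i sqrt(-D)) / (2a) = -0.0786 +/- 0.8763i.
For a conjugate pair |z|^2 = z * conj(z) = (product of roots) = c/a = 1/(1.292) = 0.773994, so |z| = sqrt(0.773994) = 0.8798 for both roots.
Moduli of all roots: 0.8798, 0.8798.
All moduli strictly greater than 1? No.
Verdict: Not invertible.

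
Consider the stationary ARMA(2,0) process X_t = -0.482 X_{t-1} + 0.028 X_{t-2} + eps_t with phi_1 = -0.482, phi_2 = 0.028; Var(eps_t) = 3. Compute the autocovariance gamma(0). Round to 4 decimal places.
\gamma(0) = 3.9814

Multiply the model equation by X_{t-k} and take expectations. With theta_0 = psi_0 = 1 and psi_j the MA(infinity) weights, this gives
  gamma(k) - sum_i phi_i gamma(k-i) = c_k,
  c_k = sigma^2 * sum_{j=k..q} theta_j psi_{j-k}   (c_k = 0 for k > q),
using gamma(-m) = gamma(m).
Pure AR (q = 0): c_0 = sigma^2 = 3, c_k = 0 for k >= 1.
Equations for k = 0, 1, 2 (AR order 2, c_2 = 0):
  (E0) gamma(0) = phi_1 gamma(1) + phi_2 gamma(2) + c_0
  (E1) gamma(1) = phi_1 gamma(0) + phi_2 gamma(1) + c_1
  (E2) gamma(2) = phi_1 gamma(1) + phi_2 gamma(0)
From (E1): gamma(1) = A gamma(0) + B with
  A = phi_1 / (1 - phi_2) = -0.482 / 0.972 = -0.495885,   B = c_1 / (1 - phi_2) = 0 / 0.972 = 0.
Insert (E2) into (E0): gamma(0) (1 - phi_2^2) = phi_1 (1 + phi_2) gamma(1) + c_0.
  phi_1 (1 + phi_2) = (-0.482)(1.028) = -0.495496,   1 - phi_2^2 = 0.999216.
Replace gamma(1) by A gamma(0) + B and collect gamma(0):
  gamma(0) [0.999216 - (-0.495496)(-0.495885)] = c_0 = 3
  gamma(0) * 0.753507 = 3
  gamma(0) = 3 / 0.753507 = 3.981383.
Therefore gamma(0) = 3.9814 (to 4 decimal places).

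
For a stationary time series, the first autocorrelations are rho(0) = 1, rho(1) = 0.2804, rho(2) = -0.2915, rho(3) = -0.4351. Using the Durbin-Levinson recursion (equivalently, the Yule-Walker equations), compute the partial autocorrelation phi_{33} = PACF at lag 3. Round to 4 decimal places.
\phi_{33} = -0.2690

The PACF at lag k is phi_{kk}, the last component of the solution
to the Yule-Walker system G_k phi = r_k where
  (G_k)_{ij} = rho(|i - j|), (r_k)_i = rho(i), i,j = 1..k.
Equivalently, Durbin-Levinson gives phi_{kk} iteratively:
  phi_{11} = rho(1)
  phi_{kk} = [rho(k) - sum_{j=1..k-1} phi_{k-1,j} rho(k-j)]
            / [1 - sum_{j=1..k-1} phi_{k-1,j} rho(j)],
  phi_{k,j} = phi_{k-1,j} - phi_{kk} phi_{k-1,k-j},  j = 1..k-1.
Step k = 1:
  phi_11 = rho(1) = 0.2804.
Step k = 2:
  phi_22 = [rho(2) - phi_11 rho(1)] / [1 - phi_11 rho(1)] = [-0.2915 - (0.2804)(0.2804)] / [1 - (0.2804)(0.2804)]
         = -0.37012416 / 0.92137584 = -0.401708.
  Update: phi_21 = phi_11 - phi_22 phi_11 = 0.2804 - (-0.401708)(0.2804) = 0.393039.
Step k = 3:
  phi_33 = [rho(3) - phi_21 rho(2) - phi_22 rho(1)] / [1 - phi_21 rho(1) - phi_22 rho(2)]
    numerator   = -0.4351 - (0.393039)(-0.2915) - (-0.401708)(0.2804) = -0.20789019
    denominator = 1 - (0.393039)(0.2804) - (-0.401708)(-0.2915) = 0.77269396
  phi_33 = -0.20789019 / 0.77269396 = -0.269.
Therefore phi_{33} = -0.2690.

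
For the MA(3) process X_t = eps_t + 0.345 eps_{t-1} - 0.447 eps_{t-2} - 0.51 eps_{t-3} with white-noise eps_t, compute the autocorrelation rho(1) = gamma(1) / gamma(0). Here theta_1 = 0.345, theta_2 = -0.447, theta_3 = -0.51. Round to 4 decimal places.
\rho(1) = 0.2652

For an MA(q) process with theta_0 = 1, the autocovariance is
  gamma(k) = sigma^2 * sum_{i=0..q-k} theta_i * theta_{i+k},
and rho(k) = gamma(k) / gamma(0). Sigma^2 cancels.
  numerator   = (1)*(0.345) + (0.345)*(-0.447) + (-0.447)*(-0.51) = 0.418755.
  denominator = (1)^2 + (0.345)^2 + (-0.447)^2 + (-0.51)^2 = 1.578934.
  rho(1) = 0.418755 / 1.578934 = 0.2652.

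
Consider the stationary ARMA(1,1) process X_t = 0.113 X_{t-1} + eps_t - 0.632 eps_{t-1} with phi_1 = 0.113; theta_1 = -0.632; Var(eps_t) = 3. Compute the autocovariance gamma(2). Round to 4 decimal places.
\gamma(2) = -0.1655

Multiply the model equation by X_{t-k} and take expectations. With theta_0 = psi_0 = 1 and psi_j the MA(infinity) weights, this gives
  gamma(k) - sum_i phi_i gamma(k-i) = c_k,
  c_k = sigma^2 * sum_{j=k..q} theta_j psi_{j-k}   (c_k = 0 for k > q),
using gamma(-m) = gamma(m).
psi-weights needed (psi_j = theta_j + sum_i phi_i psi_{j-i}):
  psi_1 = theta_1 + phi_1 = -0.632 + (0.113) = -0.519
Right-hand sides:
  c_0 = sigma^2 (1 + theta_1 psi_1) = 3 * (1 + (-0.632)(-0.519)) = 3 * 1.328008 = 3.984024
  c_1 = sigma^2 theta_1 = 3 * (-0.632) = -1.896
  c_2 = 0
Equations for k = 0 and k = 1 (AR order 1):
  gamma(0) = phi_1 gamma(1) + c_0
  gamma(1) = phi_1 gamma(0) + c_1
Substituting the second into the first: gamma(0) (1 - phi_1^2) = c_0 + phi_1 c_1, so
  gamma(0) = (c_0 + phi_1 c_1) / (1 - phi_1^2) = (3.984024 + (0.113)(-1.896)) / (1 - (0.113)^2) = 3.769776 / 0.987231 = 3.818535.
  gamma(1) = phi_1 gamma(0) + c_1 = (0.113)(3.818535) + (-1.896) = -1.464506.
For k = 2 (> q): gamma(2) = phi_1 gamma(1) = (0.113)(-1.464506) = -0.165489.
Therefore gamma(2) = -0.1655 (to 4 decimal places).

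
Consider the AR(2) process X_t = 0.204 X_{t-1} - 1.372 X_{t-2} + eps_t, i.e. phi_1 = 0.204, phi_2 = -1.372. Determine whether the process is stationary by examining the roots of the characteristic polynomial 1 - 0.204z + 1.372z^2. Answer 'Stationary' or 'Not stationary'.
\text{Not stationary}

The AR(p) characteristic polynomial is P(z) = 1 - 0.204z + 1.372z^2.
Stationarity requires all roots to lie outside the unit circle, i.e. |z| > 1 for every root.
Set 1 + (-0.204) z + (1.372) z^2 = 0, i.e. a z^2 + b z + c = 0 with a = 1.372, b = -0.204, c = 1.
Discriminant D = b^2 - 4ac = (-0.204)^2 - 4*(1.372)*1 = 0.041616 - (5.488) = -5.446384.
D < 0, so the roots are the complex-conjugate pair z = (-b +/- i sqrt(-D)) / (2a) = 0.0743 +/- 0.8505i.
For a conjugate pair |z|^2 = z * conj(z) = (product of roots) = c/a = 1/(1.372) = 0.728863, so |z| = sqrt(0.728863) = 0.8537 for both roots.
Moduli of all roots: 0.8537, 0.8537.
All moduli strictly greater than 1? No.
Verdict: Not stationary.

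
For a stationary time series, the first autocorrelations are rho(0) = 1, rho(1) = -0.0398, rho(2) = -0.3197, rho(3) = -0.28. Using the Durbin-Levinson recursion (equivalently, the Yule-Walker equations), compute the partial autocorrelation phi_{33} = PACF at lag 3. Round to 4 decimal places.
\phi_{33} = -0.3459

The PACF at lag k is phi_{kk}, the last component of the solution
to the Yule-Walker system G_k phi = r_k where
  (G_k)_{ij} = rho(|i - j|), (r_k)_i = rho(i), i,j = 1..k.
Equivalently, Durbin-Levinson gives phi_{kk} iteratively:
  phi_{11} = rho(1)
  phi_{kk} = [rho(k) - sum_{j=1..k-1} phi_{k-1,j} rho(k-j)]
            / [1 - sum_{j=1..k-1} phi_{k-1,j} rho(j)],
  phi_{k,j} = phi_{k-1,j} - phi_{kk} phi_{k-1,k-j},  j = 1..k-1.
Step k = 1:
  phi_11 = rho(1) = -0.0398.
Step k = 2:
  phi_22 = [rho(2) - phi_11 rho(1)] / [1 - phi_11 rho(1)] = [-0.3197 - (-0.0398)(-0.0398)] / [1 - (-0.0398)(-0.0398)]
         = -0.32128404 / 0.99841596 = -0.321794.
  Update: phi_21 = phi_11 - phi_22 phi_11 = -0.0398 - (-0.321794)(-0.0398) = -0.052607.
Step k = 3:
  phi_33 = [rho(3) - phi_21 rho(2) - phi_22 rho(1)] / [1 - phi_21 rho(1) - phi_22 rho(2)]
    numerator   = -0.28 - (-0.052607)(-0.3197) - (-0.321794)(-0.0398) = -0.30962598
    denominator = 1 - (-0.052607)(-0.0398) - (-0.321794)(-0.3197) = 0.89502876
  phi_33 = -0.30962598 / 0.89502876 = -0.3459.
Therefore phi_{33} = -0.3459.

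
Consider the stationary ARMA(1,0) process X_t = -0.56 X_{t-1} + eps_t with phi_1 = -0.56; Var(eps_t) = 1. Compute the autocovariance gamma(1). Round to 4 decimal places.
\gamma(1) = -0.8159

Multiply the model equation by X_{t-k} and take expectations. With theta_0 = psi_0 = 1 and psi_j the MA(infinity) weights, this gives
  gamma(k) - sum_i phi_i gamma(k-i) = c_k,
  c_k = sigma^2 * sum_{j=k..q} theta_j psi_{j-k}   (c_k = 0 for k > q),
using gamma(-m) = gamma(m).
Pure AR (q = 0): c_0 = sigma^2 = 1, c_k = 0 for k >= 1.
Equations for k = 0 and k = 1 (AR order 1):
  gamma(0) = phi_1 gamma(1) + c_0
  gamma(1) = phi_1 gamma(0) + c_1
Substituting the second into the first: gamma(0) (1 - phi_1^2) = c_0 + phi_1 c_1, so
  gamma(0) = c_0 / (1 - phi_1^2) = 1 / (1 - (-0.56)^2) = 1 / 0.6864 = 1.456876.
  gamma(1) = phi_1 gamma(0) = (-0.56)(1.456876) = -0.815851.
Therefore gamma(1) = -0.8159 (to 4 decimal places).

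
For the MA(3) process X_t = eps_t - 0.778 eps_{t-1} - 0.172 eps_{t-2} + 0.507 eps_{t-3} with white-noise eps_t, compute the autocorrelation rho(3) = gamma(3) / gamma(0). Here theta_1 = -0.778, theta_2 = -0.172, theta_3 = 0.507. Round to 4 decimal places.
\rho(3) = 0.2680

For an MA(q) process with theta_0 = 1, the autocovariance is
  gamma(k) = sigma^2 * sum_{i=0..q-k} theta_i * theta_{i+k},
and rho(k) = gamma(k) / gamma(0). Sigma^2 cancels.
  numerator   = (1)*(0.507) = 0.507.
  denominator = (1)^2 + (-0.778)^2 + (-0.172)^2 + (0.507)^2 = 1.891917.
  rho(3) = 0.507 / 1.891917 = 0.2680.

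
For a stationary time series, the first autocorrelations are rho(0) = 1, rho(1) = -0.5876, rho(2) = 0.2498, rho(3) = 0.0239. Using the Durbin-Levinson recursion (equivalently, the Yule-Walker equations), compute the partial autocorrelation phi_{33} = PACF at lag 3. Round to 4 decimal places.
\phi_{33} = 0.1660

The PACF at lag k is phi_{kk}, the last component of the solution
to the Yule-Walker system G_k phi = r_k where
  (G_k)_{ij} = rho(|i - j|), (r_k)_i = rho(i), i,j = 1..k.
Equivalently, Durbin-Levinson gives phi_{kk} iteratively:
  phi_{11} = rho(1)
  phi_{kk} = [rho(k) - sum_{j=1..k-1} phi_{k-1,j} rho(k-j)]
            / [1 - sum_{j=1..k-1} phi_{k-1,j} rho(j)],
  phi_{k,j} = phi_{k-1,j} - phi_{kk} phi_{k-1,k-j},  j = 1..k-1.
Step k = 1:
  phi_11 = rho(1) = -0.5876.
Step k = 2:
  phi_22 = [rho(2) - phi_11 rho(1)] / [1 - phi_11 rho(1)] = [0.2498 - (-0.5876)(-0.5876)] / [1 - (-0.5876)(-0.5876)]
         = -0.09547376 / 0.65472624 = -0.145822.
  Update: phi_21 = phi_11 - phi_22 phi_11 = -0.5876 - (-0.145822)(-0.5876) = -0.673285.
Step k = 3:
  phi_33 = [rho(3) - phi_21 rho(2) - phi_22 rho(1)] / [1 - phi_21 rho(1) - phi_22 rho(2)]
    numerator   = 0.0239 - (-0.673285)(0.2498) - (-0.145822)(-0.5876) = 0.10640141
    denominator = 1 - (-0.673285)(-0.5876) - (-0.145822)(0.2498) = 0.64080403
  phi_33 = 0.10640141 / 0.64080403 = 0.166.
Therefore phi_{33} = 0.1660.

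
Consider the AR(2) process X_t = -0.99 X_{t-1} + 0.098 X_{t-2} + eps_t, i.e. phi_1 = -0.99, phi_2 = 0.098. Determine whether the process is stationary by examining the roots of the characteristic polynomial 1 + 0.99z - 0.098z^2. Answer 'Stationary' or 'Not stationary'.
\text{Not stationary}

The AR(p) characteristic polynomial is P(z) = 1 + 0.99z - 0.098z^2.
Stationarity requires all roots to lie outside the unit circle, i.e. |z| > 1 for every root.
Set 1 + (0.99) z + (-0.098) z^2 = 0, i.e. a z^2 + b z + c = 0 with a = -0.098, b = 0.99, c = 1.
Discriminant D = b^2 - 4ac = (0.99)^2 - 4*(-0.098)*1 = 0.9801 - (-0.392) = 1.3721.
D >= 0, so the roots are real: z = (-b +/- sqrt(D)) / (2a) = (-0.99 +/- 1.171367) / (-0.196).
  z_1 = (-0.99 + 1.171367) / (-0.196) = -0.9253,   |z_1| = 0.9253.
  z_2 = (-0.99 - 1.171367) / (-0.196) = 11.0274,   |z_2| = 11.0274.
Moduli of all roots: 0.9253, 11.0274.
All moduli strictly greater than 1? No.
Verdict: Not stationary.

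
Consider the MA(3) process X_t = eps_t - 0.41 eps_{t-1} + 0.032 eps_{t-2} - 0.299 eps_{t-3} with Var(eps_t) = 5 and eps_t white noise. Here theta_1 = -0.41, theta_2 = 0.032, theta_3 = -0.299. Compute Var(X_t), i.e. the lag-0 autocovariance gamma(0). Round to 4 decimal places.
\gamma(0) = 6.2926

For an MA(q) process X_t = eps_t + sum_i theta_i eps_{t-i} with
Var(eps_t) = sigma^2, the variance is
  gamma(0) = sigma^2 * (1 + sum_i theta_i^2).
  sum_i theta_i^2 = (-0.41)^2 + (0.032)^2 + (-0.299)^2 = 0.1681 + 0.001024 + 0.089401 = 0.258525.
  gamma(0) = 5 * (1 + 0.258525) = 5 * 1.258525 = 6.292625, which rounds to 6.2926.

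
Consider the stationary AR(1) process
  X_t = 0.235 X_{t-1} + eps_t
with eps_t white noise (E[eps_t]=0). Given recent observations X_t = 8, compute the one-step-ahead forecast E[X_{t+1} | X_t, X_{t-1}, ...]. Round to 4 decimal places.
E[X_{t+1} \mid \mathcal F_t] = 1.8800

For an AR(p) model X_t = c + sum_i phi_i X_{t-i} + eps_t, the
one-step-ahead conditional mean is
  E[X_{t+1} | X_t, ...] = c + sum_i phi_i X_{t+1-i}.
Substitute known values:
  E[X_{t+1} | ...] = (0.235) * (8)
                   = 1.8800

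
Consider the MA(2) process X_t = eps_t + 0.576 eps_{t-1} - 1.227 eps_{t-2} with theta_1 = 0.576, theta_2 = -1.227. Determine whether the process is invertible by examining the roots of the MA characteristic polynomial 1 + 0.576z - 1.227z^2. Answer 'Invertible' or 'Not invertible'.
\text{Not invertible}

The MA(q) characteristic polynomial is P(z) = 1 + 0.576z - 1.227z^2.
Invertibility requires all roots to lie outside the unit circle, i.e. |z| > 1 for every root.
Set 1 + (0.576) z + (-1.227) z^2 = 0, i.e. a z^2 + b z + c = 0 with a = -1.227, b = 0.576, c = 1.
Discriminant D = b^2 - 4ac = (0.576)^2 - 4*(-1.227)*1 = 0.331776 - (-4.908) = 5.239776.
D >= 0, so the roots are real: z = (-b +/- sqrt(D)) / (2a) = (-0.576 +/- 2.289056) / (-2.454).
  z_1 = (-0.576 + 2.289056) / (-2.454) = -0.6981,   |z_1| = 0.6981.
  z_2 = (-0.576 - 2.289056) / (-2.454) = 1.1675,   |z_2| = 1.1675.
Moduli of all roots: 0.6981, 1.1675.
All moduli strictly greater than 1? No.
Verdict: Not invertible.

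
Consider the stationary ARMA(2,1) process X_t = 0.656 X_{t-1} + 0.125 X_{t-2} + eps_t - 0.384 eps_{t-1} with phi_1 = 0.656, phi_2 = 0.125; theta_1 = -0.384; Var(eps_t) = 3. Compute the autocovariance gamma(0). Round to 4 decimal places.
\gamma(0) = 3.9784

Multiply the model equation by X_{t-k} and take expectations. With theta_0 = psi_0 = 1 and psi_j the MA(infinity) weights, this gives
  gamma(k) - sum_i phi_i gamma(k-i) = c_k,
  c_k = sigma^2 * sum_{j=k..q} theta_j psi_{j-k}   (c_k = 0 for k > q),
using gamma(-m) = gamma(m).
psi-weights needed (psi_j = theta_j + sum_i phi_i psi_{j-i}):
  psi_1 = theta_1 + phi_1 = -0.384 + (0.656) = 0.272
Right-hand sides:
  c_0 = sigma^2 (1 + theta_1 psi_1) = 3 * (1 + (-0.384)(0.272)) = 3 * 0.895552 = 2.686656
  c_1 = sigma^2 theta_1 = 3 * (-0.384) = -1.152
  c_2 = 0
Equations for k = 0, 1, 2 (AR order 2, c_2 = 0):
  (E0) gamma(0) = phi_1 gamma(1) + phi_2 gamma(2) + c_0
  (E1) gamma(1) = phi_1 gamma(0) + phi_2 gamma(1) + c_1
  (E2) gamma(2) = phi_1 gamma(1) + phi_2 gamma(0)
From (E1): gamma(1) = A gamma(0) + B with
  A = phi_1 / (1 - phi_2) = 0.656 / 0.875 = 0.749714,   B = c_1 / (1 - phi_2) = -1.152 / 0.875 = -1.316571.
Insert (E2) into (E0): gamma(0) (1 - phi_2^2) = phi_1 (1 + phi_2) gamma(1) + c_0.
  phi_1 (1 + phi_2) = (0.656)(1.125) = 0.738,   1 - phi_2^2 = 0.984375.
Replace gamma(1) by A gamma(0) + B and collect gamma(0):
  gamma(0) [0.984375 - (0.738)(0.749714)] = (0.738)(-1.316571) + 2.686656
  gamma(0) * 0.431086 = 1.715026
  gamma(0) = 1.715026 / 0.431086 = 3.978387.
Therefore gamma(0) = 3.9784 (to 4 decimal places).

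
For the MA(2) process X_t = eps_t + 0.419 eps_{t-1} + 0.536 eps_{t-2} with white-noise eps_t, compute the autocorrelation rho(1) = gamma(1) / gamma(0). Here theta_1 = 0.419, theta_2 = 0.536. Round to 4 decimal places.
\rho(1) = 0.4400

For an MA(q) process with theta_0 = 1, the autocovariance is
  gamma(k) = sigma^2 * sum_{i=0..q-k} theta_i * theta_{i+k},
and rho(k) = gamma(k) / gamma(0). Sigma^2 cancels.
  numerator   = (1)*(0.419) + (0.419)*(0.536) = 0.643584.
  denominator = (1)^2 + (0.419)^2 + (0.536)^2 = 1.462857.
  rho(1) = 0.643584 / 1.462857 = 0.4400.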